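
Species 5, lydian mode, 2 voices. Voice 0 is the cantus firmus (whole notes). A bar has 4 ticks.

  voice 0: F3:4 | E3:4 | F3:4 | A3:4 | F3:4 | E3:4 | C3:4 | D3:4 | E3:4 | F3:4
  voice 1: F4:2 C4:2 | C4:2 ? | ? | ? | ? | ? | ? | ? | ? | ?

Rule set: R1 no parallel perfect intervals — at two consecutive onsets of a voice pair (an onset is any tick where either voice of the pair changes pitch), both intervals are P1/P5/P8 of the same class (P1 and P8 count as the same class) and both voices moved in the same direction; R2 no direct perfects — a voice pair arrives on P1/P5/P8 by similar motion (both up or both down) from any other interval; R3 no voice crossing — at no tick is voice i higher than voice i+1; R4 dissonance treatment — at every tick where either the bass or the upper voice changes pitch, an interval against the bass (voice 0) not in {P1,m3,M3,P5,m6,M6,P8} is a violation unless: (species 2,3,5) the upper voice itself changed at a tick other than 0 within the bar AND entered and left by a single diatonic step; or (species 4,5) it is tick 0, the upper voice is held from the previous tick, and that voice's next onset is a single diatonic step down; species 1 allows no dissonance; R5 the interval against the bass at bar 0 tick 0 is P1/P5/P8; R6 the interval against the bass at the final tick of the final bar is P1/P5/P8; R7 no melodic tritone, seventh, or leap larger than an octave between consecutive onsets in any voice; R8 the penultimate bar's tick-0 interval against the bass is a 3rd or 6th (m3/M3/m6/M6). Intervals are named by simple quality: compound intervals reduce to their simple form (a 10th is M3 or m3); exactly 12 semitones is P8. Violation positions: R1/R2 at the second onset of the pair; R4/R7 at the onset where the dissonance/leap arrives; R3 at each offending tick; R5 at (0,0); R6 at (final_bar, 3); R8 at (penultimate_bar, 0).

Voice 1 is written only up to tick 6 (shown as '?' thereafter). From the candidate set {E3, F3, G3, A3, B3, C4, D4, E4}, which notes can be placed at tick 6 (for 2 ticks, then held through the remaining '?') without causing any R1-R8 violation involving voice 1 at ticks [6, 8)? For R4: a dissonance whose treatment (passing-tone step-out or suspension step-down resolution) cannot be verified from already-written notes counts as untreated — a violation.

{B3, C4, E3, E4, G3}

E3: legal
F3: violates R4
G3: legal
A3: violates R4
B3: legal
C4: legal
D4: violates R4
E4: legal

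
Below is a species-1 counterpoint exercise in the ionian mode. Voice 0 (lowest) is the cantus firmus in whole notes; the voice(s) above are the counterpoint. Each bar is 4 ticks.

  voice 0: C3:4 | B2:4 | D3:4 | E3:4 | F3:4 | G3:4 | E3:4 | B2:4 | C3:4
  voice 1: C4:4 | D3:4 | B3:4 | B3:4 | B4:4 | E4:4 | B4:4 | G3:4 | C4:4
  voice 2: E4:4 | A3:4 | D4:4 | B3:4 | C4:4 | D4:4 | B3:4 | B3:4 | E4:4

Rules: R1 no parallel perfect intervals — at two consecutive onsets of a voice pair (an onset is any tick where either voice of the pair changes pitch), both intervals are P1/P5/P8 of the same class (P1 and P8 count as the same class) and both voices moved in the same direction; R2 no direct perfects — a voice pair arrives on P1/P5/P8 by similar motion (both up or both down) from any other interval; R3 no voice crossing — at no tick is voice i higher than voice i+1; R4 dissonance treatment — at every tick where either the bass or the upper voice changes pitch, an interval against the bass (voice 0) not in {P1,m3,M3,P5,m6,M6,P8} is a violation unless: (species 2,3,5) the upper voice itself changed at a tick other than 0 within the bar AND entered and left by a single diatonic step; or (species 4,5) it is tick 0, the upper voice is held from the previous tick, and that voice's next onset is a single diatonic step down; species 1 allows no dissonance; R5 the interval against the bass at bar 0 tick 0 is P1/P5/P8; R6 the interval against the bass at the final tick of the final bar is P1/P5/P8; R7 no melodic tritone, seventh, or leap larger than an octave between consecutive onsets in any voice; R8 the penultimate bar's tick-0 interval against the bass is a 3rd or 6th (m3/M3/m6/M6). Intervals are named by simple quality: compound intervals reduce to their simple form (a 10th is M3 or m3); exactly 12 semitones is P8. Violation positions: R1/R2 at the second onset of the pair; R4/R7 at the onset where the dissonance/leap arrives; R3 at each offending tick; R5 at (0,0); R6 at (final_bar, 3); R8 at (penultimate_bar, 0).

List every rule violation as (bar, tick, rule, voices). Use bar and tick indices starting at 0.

(0, 0, R5, (0, 2))
(1, 0, R2, (1, 2))
(1, 0, R4, (0, 2))
(1, 0, R7, (1,))
(2, 0, R2, (0, 2))
(4, 0, R1, (0, 2))
(4, 0, R3, (1, 2))
(4, 0, R4, (0, 1))
(4, 1, R3, (1, 2))
(4, 2, R3, (1, 2))
(4, 3, R3, (1, 2))
(5, 0, R1, (0, 2))
(5, 0, R3, (1, 2))
(5, 1, R3, (1, 2))
(5, 2, R3, (1, 2))
(5, 3, R3, (1, 2))
(6, 0, R1, (0, 2))
(6, 0, R3, (1, 2))
(6, 1, R3, (1, 2))
(6, 2, R3, (1, 2))
(6, 3, R3, (1, 2))
(7, 0, R7, (1,))
(7, 0, R8, (0, 2))
(8, 0, R2, (0, 1))
(8, 3, R6, (0, 2))

bar 0: v0=C3 v1=C4 v2=E4 downbeat M3
bar 1: v0=B2 v1=D3 v2=A3 downbeat m7
bar 2: v0=D3 v1=B3 v2=D4 downbeat P8
bar 3: v0=E3 v1=B3 v2=B3 downbeat P5
bar 4: v0=F3 v1=B4 v2=C4 downbeat P5
bar 5: v0=G3 v1=E4 v2=D4 downbeat P5
bar 6: v0=E3 v1=B4 v2=B3 downbeat P5
bar 7: v0=B2 v1=G3 v2=B3 downbeat P8
bar 8: v0=C3 v1=C4 v2=E4 downbeat M3
  -> R5 @ bar 0 tick 0 v(0, 2): opens on M3
  -> R2 @ bar 1 tick 0 v(1, 2): C4/E4 M3 -> D3/A3 P5 similar
  -> R4 @ bar 1 tick 0 v(0, 2): B2/A3 m7 untreated
  -> R7 @ bar 1 tick 0 v(1,): C4->D3 leap 10st
  -> R2 @ bar 2 tick 0 v(0, 2): B2/A3 m7 -> D3/D4 P8 similar
  -> R1 @ bar 4 tick 0 v(0, 2): E3/B3 P5 -> F3/C4 P5 similar
  -> R3 @ bar 4 tick 0 v(1, 2): B4 above C4
  -> R4 @ bar 4 tick 0 v(0, 1): F3/B4 TT untreated
  -> R3 @ bar 4 tick 1 v(1, 2): B4 above C4
  -> R3 @ bar 4 tick 2 v(1, 2): B4 above C4
  -> R3 @ bar 4 tick 3 v(1, 2): B4 above C4
  -> R1 @ bar 5 tick 0 v(0, 2): F3/C4 P5 -> G3/D4 P5 similar
  -> R3 @ bar 5 tick 0 v(1, 2): E4 above D4
  -> R3 @ bar 5 tick 1 v(1, 2): E4 above D4
  -> R3 @ bar 5 tick 2 v(1, 2): E4 above D4
  -> R3 @ bar 5 tick 3 v(1, 2): E4 above D4
  -> R1 @ bar 6 tick 0 v(0, 2): G3/D4 P5 -> E3/B3 P5 similar
  -> R3 @ bar 6 tick 0 v(1, 2): B4 above B3
  -> R3 @ bar 6 tick 1 v(1, 2): B4 above B3
  -> R3 @ bar 6 tick 2 v(1, 2): B4 above B3
  -> R3 @ bar 6 tick 3 v(1, 2): B4 above B3
  -> R7 @ bar 7 tick 0 v(1,): B4->G3 leap 16st
  -> R8 @ bar 7 tick 0 v(0, 2): penult P8 not 3rd/6th
  -> R2 @ bar 8 tick 0 v(0, 1): B2/G3 m6 -> C3/C4 P8 similar
  -> R6 @ bar 8 tick 3 v(0, 2): closes on M3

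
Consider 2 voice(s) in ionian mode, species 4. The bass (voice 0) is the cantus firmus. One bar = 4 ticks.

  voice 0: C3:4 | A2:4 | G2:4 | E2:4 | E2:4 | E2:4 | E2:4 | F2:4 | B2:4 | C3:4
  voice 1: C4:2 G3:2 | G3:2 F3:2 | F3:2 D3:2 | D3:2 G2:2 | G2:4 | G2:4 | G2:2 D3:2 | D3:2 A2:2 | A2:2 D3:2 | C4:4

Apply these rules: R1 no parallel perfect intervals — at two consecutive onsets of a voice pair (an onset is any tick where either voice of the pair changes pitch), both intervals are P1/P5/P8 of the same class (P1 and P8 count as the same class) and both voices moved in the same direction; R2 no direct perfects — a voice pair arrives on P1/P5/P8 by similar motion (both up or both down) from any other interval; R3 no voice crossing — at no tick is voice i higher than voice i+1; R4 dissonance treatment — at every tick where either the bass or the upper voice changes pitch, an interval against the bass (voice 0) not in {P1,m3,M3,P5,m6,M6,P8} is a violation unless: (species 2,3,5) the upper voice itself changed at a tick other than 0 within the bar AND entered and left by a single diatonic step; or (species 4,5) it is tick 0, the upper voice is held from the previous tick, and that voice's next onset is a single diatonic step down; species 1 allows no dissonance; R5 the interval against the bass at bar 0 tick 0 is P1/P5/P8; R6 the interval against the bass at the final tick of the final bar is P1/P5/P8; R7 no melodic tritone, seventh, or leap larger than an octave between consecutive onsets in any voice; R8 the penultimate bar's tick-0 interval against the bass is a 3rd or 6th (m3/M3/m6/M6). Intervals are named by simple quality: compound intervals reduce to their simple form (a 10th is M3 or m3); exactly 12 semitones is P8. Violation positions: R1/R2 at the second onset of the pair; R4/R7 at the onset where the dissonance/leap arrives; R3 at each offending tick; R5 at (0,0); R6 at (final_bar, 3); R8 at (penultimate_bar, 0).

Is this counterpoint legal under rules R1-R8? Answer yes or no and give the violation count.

bar 0: v0=C3 v1=C4 (P8)
bar 1: v0=A2 v1=G3 (m7)
bar 2: v0=G2 v1=F3 (m7)
bar 3: v0=E2 v1=D3 (m7)
bar 4: v0=E2 v1=G2 (m3)
bar 5: v0=E2 v1=G2 (m3)
bar 6: v0=E2 v1=G2 (m3)
bar 7: v0=F2 v1=D3 (M6)
bar 8: v0=B2 v1=A2 (M2)
bar 9: v0=C3 v1=C4 (P8)
  R4 @ bar2.0: G2/F3 m7 untreated
  R4 @ bar3.0: E2/D3 m7 untreated
  R4 @ bar6.2: E2/D3 m7 untreated
  R3 @ bar8.0: B2 above A2
  R4 @ bar8.0: B2/A2 M2 untreated
  R7 @ bar8.0: F2->B2 leap 6st
  R8 @ bar8.0: penult M2 not 3rd/6th
  R3 @ bar8.1: B2 above A2
  R2 @ bar9.0: B2/D3 m3 -> C3/C4 P8 similar
  R7 @ bar9.0: D3->C4 leap 10st

No (10 violations)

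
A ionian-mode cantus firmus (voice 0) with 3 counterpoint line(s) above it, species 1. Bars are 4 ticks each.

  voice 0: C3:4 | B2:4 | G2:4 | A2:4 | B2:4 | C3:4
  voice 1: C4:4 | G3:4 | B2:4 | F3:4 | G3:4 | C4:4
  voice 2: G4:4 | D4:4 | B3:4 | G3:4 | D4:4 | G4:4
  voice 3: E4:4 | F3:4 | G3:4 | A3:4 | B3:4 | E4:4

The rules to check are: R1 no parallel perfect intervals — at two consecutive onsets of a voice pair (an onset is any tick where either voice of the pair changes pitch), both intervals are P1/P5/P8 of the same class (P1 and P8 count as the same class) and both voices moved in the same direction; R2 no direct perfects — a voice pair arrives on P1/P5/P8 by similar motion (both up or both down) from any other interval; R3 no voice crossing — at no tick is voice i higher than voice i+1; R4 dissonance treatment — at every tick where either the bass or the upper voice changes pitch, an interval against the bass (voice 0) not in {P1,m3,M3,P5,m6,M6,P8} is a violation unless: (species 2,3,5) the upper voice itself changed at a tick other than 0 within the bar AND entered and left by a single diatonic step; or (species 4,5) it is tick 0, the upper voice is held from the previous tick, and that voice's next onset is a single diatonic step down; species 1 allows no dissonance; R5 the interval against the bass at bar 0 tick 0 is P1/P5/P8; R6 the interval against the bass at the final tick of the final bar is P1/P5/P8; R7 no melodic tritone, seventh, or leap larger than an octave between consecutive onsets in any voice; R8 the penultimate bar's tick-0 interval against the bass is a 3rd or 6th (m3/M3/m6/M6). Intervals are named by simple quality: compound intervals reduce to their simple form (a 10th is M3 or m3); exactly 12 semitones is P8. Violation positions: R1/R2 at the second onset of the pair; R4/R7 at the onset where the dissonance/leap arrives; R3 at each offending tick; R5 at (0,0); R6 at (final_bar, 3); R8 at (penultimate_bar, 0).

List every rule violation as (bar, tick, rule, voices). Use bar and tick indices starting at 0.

bar 0: v0=C3 v1=C4 v2=G4 v3=E4 downbeat M3
bar 1: v0=B2 v1=G3 v2=D4 v3=F3 downbeat TT
bar 2: v0=G2 v1=B2 v2=B3 v3=G3 downbeat P8
bar 3: v0=A2 v1=F3 v2=G3 v3=A3 downbeat P8
bar 4: v0=B2 v1=G3 v2=D4 v3=B3 downbeat P8
bar 5: v0=C3 v1=C4 v2=G4 v3=E4 downbeat M3
  -> R3 @ bar 0 tick 0 v(2, 3): G4 above E4
  -> R5 @ bar 0 tick 0 v(0, 3): opens on M3
  -> R3 @ bar 0 tick 1 v(2, 3): G4 above E4
  -> R3 @ bar 0 tick 2 v(2, 3): G4 above E4
  -> R3 @ bar 0 tick 3 v(2, 3): G4 above E4
  -> R1 @ bar 1 tick 0 v(1, 2): C4/G4 P5 -> G3/D4 P5 similar
  -> R3 @ bar 1 tick 0 v(2, 3): D4 above F3
  -> R4 @ bar 1 tick 0 v(0, 3): B2/F3 TT untreated
  -> R7 @ bar 1 tick 0 v(3,): E4->F3 leap 11st
  -> R3 @ bar 1 tick 1 v(2, 3): D4 above F3
  -> R3 @ bar 1 tick 2 v(2, 3): D4 above F3
  -> R3 @ bar 1 tick 3 v(2, 3): D4 above F3
  -> R2 @ bar 2 tick 0 v(1, 2): G3/D4 P5 -> B2/B3 P8 similar
  -> R3 @ bar 2 tick 0 v(2, 3): B3 above G3
  -> R3 @ bar 2 tick 1 v(2, 3): B3 above G3
  -> R3 @ bar 2 tick 2 v(2, 3): B3 above G3
  -> R3 @ bar 2 tick 3 v(2, 3): B3 above G3
  -> R1 @ bar 3 tick 0 v(0, 3): G2/G3 P8 -> A2/A3 P8 similar
  -> R4 @ bar 3 tick 0 v(0, 2): A2/G3 m7 untreated
  -> R7 @ bar 3 tick 0 v(1,): B2->F3 leap 6st
  -> R1 @ bar 4 tick 0 v(0, 3): A2/A3 P8 -> B2/B3 P8 similar
  -> R2 @ bar 4 tick 0 v(1, 2): F3/G3 M2 -> G3/D4 P5 similar
  -> R3 @ bar 4 tick 0 v(2, 3): D4 above B3
  -> R8 @ bar 4 tick 0 v(0, 3): penult P8 not 3rd/6th
  -> R3 @ bar 4 tick 1 v(2, 3): D4 above B3
  -> R3 @ bar 4 tick 2 v(2, 3): D4 above B3
  -> R3 @ bar 4 tick 3 v(2, 3): D4 above B3
  -> R1 @ bar 5 tick 0 v(1, 2): G3/D4 P5 -> C4/G4 P5 similar
  -> R2 @ bar 5 tick 0 v(0, 1): B2/G3 m6 -> C3/C4 P8 similar
  -> R2 @ bar 5 tick 0 v(0, 2): B2/D4 m3 -> C3/G4 P5 similar
  -> R3 @ bar 5 tick 0 v(2, 3): G4 above E4
  -> R3 @ bar 5 tick 1 v(2, 3): G4 above E4
  -> R3 @ bar 5 tick 2 v(2, 3): G4 above E4
  -> R3 @ bar 5 tick 3 v(2, 3): G4 above E4
  -> R6 @ bar 5 tick 3 v(0, 3): closes on M3

(0, 0, R3, (2, 3))
(0, 0, R5, (0, 3))
(0, 1, R3, (2, 3))
(0, 2, R3, (2, 3))
(0, 3, R3, (2, 3))
(1, 0, R1, (1, 2))
(1, 0, R3, (2, 3))
(1, 0, R4, (0, 3))
(1, 0, R7, (3,))
(1, 1, R3, (2, 3))
(1, 2, R3, (2, 3))
(1, 3, R3, (2, 3))
(2, 0, R2, (1, 2))
(2, 0, R3, (2, 3))
(2, 1, R3, (2, 3))
(2, 2, R3, (2, 3))
(2, 3, R3, (2, 3))
(3, 0, R1, (0, 3))
(3, 0, R4, (0, 2))
(3, 0, R7, (1,))
(4, 0, R1, (0, 3))
(4, 0, R2, (1, 2))
(4, 0, R3, (2, 3))
(4, 0, R8, (0, 3))
(4, 1, R3, (2, 3))
(4, 2, R3, (2, 3))
(4, 3, R3, (2, 3))
(5, 0, R1, (1, 2))
(5, 0, R2, (0, 1))
(5, 0, R2, (0, 2))
(5, 0, R3, (2, 3))
(5, 1, R3, (2, 3))
(5, 2, R3, (2, 3))
(5, 3, R3, (2, 3))
(5, 3, R6, (0, 3))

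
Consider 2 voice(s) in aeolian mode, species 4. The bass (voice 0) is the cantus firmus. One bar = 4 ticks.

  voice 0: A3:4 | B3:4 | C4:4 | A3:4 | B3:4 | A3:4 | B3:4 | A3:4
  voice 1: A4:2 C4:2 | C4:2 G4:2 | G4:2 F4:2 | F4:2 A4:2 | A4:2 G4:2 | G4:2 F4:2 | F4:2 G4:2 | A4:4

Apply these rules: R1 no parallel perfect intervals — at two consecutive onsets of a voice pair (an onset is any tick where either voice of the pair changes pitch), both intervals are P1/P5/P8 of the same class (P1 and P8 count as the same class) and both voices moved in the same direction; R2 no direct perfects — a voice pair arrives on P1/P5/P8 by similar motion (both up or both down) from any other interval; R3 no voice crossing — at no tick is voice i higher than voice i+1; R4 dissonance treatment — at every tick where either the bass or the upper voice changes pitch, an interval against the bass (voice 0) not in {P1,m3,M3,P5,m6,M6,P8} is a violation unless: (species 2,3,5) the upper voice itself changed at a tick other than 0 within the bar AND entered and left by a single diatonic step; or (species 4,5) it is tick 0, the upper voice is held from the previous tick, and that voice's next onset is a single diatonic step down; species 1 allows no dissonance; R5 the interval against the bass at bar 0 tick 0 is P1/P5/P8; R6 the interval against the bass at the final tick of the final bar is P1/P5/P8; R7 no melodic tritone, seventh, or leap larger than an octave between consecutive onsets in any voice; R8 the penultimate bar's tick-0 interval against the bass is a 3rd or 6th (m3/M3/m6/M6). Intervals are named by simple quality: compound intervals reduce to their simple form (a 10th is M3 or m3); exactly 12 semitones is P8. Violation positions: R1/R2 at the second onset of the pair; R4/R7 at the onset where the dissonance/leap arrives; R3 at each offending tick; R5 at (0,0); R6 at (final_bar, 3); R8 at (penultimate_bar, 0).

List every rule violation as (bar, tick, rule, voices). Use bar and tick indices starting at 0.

bar 0: v0=A3 v1=A4 downbeat P8
bar 1: v0=B3 v1=C4 downbeat m2
bar 2: v0=C4 v1=G4 downbeat P5
bar 3: v0=A3 v1=F4 downbeat m6
bar 4: v0=B3 v1=A4 downbeat m7
bar 5: v0=A3 v1=G4 downbeat m7
bar 6: v0=B3 v1=F4 downbeat TT
bar 7: v0=A3 v1=A4 downbeat P8
  -> R4 @ bar 1 tick 0 v(0, 1): B3/C4 m2 untreated
  -> R4 @ bar 2 tick 2 v(0, 1): C4/F4 P4 untreated
  -> R4 @ bar 6 tick 0 v(0, 1): B3/F4 TT untreated
  -> R8 @ bar 6 tick 0 v(0, 1): penult TT not 3rd/6th

(1, 0, R4, (0, 1))
(2, 2, R4, (0, 1))
(6, 0, R4, (0, 1))
(6, 0, R8, (0, 1))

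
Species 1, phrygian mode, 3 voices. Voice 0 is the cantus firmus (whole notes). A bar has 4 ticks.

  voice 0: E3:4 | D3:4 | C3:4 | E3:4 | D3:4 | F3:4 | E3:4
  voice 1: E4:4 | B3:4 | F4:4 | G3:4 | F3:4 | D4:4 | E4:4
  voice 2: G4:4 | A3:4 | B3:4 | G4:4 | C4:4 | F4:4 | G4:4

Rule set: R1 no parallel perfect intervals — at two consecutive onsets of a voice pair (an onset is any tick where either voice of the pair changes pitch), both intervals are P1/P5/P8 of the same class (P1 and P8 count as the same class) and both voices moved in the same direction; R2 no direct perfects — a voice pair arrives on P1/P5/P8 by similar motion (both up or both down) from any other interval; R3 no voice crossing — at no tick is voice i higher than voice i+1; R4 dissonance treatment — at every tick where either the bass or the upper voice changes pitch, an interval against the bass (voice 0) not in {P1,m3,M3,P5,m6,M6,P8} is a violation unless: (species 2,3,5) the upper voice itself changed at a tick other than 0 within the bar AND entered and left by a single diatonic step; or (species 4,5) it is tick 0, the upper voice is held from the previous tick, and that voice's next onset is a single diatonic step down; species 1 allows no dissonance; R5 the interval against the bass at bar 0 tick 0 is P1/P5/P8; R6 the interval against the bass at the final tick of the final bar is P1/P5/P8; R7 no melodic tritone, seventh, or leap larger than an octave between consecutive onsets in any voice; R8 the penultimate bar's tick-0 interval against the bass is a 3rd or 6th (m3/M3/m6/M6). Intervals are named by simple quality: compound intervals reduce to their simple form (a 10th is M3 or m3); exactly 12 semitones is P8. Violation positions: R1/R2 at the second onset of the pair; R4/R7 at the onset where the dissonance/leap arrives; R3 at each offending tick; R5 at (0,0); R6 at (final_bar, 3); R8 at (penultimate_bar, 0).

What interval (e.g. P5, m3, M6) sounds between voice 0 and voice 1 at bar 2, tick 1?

P4

voice 0=C3 voice 1=F4 -> P4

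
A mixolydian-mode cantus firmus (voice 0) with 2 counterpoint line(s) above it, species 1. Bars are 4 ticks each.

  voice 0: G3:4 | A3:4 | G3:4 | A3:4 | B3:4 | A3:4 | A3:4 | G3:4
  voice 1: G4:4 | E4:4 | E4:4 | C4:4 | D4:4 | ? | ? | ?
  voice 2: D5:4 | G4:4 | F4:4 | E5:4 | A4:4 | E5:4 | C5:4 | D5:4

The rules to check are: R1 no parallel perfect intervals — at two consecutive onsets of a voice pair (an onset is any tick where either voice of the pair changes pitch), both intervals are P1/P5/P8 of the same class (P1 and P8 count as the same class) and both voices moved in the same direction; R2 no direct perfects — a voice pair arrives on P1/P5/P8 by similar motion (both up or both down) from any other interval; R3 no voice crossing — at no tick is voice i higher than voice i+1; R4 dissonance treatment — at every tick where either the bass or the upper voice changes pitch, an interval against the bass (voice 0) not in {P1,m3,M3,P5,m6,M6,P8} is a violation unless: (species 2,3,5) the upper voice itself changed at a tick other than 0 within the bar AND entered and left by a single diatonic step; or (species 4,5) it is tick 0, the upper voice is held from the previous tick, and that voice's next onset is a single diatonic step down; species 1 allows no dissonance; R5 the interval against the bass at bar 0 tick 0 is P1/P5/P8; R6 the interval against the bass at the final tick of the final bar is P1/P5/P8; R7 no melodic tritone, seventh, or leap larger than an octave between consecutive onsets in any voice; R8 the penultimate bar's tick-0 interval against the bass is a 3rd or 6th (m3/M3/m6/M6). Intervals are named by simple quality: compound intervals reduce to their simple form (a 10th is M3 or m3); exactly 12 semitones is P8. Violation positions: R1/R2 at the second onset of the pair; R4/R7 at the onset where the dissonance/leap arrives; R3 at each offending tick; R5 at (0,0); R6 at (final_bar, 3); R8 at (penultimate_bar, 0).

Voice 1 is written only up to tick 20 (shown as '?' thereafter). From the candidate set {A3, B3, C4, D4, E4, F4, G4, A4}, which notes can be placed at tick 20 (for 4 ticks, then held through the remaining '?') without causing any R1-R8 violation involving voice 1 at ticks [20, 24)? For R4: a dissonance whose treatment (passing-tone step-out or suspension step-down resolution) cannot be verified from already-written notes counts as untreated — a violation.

A3: violates R2
B3: violates R4
C4: legal
D4: violates R4
E4: violates R2
F4: legal
G4: violates R4
A4: violates R1

{C4, F4}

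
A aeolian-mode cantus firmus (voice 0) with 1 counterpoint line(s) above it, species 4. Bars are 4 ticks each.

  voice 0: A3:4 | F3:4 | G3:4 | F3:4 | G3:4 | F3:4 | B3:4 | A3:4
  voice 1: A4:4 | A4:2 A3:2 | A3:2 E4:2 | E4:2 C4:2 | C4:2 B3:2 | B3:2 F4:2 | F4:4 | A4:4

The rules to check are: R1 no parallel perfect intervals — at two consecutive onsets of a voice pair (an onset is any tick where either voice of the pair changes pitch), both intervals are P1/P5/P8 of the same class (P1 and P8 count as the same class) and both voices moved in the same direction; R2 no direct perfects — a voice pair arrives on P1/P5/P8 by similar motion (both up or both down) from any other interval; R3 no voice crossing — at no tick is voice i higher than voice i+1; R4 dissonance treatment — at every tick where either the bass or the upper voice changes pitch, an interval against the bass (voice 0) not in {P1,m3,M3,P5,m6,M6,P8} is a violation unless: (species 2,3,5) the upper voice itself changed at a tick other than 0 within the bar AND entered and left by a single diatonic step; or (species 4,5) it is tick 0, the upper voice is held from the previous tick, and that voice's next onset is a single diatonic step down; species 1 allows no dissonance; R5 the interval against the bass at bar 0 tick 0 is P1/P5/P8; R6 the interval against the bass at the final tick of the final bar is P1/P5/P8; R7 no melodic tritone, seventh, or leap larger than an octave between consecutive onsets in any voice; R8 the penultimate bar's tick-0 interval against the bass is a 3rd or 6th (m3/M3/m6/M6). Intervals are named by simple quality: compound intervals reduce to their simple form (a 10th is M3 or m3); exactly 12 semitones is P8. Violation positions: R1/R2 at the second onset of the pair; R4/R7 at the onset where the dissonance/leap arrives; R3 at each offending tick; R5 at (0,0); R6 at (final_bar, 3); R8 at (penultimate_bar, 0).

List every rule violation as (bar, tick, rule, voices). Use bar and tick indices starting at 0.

(2, 0, R4, (0, 1))
(3, 0, R4, (0, 1))
(5, 0, R4, (0, 1))
(5, 2, R7, (1,))
(6, 0, R4, (0, 1))
(6, 0, R7, (0,))
(6, 0, R8, (0, 1))

bar 0: v0=A3 v1=A4 downbeat P8
bar 1: v0=F3 v1=A4 downbeat M3
bar 2: v0=G3 v1=A3 downbeat M2
bar 3: v0=F3 v1=E4 downbeat M7
bar 4: v0=G3 v1=C4 downbeat P4
bar 5: v0=F3 v1=B3 downbeat TT
bar 6: v0=B3 v1=F4 downbeat TT
bar 7: v0=A3 v1=A4 downbeat P8
  -> R4 @ bar 2 tick 0 v(0, 1): G3/A3 M2 untreated
  -> R4 @ bar 3 tick 0 v(0, 1): F3/E4 M7 untreated
  -> R4 @ bar 5 tick 0 v(0, 1): F3/B3 TT untreated
  -> R7 @ bar 5 tick 2 v(1,): B3->F4 leap 6st
  -> R4 @ bar 6 tick 0 v(0, 1): B3/F4 TT untreated
  -> R7 @ bar 6 tick 0 v(0,): F3->B3 leap 6st
  -> R8 @ bar 6 tick 0 v(0, 1): penult TT not 3rd/6th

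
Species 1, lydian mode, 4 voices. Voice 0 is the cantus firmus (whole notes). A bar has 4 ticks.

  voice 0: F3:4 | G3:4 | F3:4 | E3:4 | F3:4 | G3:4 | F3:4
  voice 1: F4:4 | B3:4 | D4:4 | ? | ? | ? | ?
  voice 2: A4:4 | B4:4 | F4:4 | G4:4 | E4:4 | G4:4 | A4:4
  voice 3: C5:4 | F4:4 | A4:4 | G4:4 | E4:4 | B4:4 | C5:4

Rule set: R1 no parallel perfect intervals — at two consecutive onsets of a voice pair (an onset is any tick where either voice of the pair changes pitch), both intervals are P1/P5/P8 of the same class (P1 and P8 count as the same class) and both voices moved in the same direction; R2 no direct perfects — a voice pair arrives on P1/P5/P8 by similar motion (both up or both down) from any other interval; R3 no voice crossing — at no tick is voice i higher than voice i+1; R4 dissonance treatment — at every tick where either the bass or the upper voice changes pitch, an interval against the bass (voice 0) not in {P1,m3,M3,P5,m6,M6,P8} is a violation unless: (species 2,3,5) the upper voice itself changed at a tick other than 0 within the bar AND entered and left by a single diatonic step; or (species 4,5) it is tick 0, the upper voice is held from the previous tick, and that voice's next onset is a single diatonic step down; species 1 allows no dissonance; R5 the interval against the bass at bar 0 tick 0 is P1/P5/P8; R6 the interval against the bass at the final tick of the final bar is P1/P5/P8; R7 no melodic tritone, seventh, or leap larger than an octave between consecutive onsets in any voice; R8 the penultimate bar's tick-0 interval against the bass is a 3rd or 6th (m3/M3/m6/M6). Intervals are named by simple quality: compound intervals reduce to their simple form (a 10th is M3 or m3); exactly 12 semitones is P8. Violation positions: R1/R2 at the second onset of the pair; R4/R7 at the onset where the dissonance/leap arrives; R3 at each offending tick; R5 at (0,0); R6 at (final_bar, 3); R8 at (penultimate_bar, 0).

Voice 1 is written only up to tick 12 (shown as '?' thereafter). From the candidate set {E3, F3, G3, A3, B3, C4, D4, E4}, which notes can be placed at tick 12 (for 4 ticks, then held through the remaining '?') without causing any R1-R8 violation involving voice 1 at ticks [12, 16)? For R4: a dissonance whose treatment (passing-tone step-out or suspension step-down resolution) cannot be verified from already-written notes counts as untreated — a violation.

{E4}

E3: violates R2,R7
F3: violates R4
G3: violates R2
A3: violates R4
B3: violates R2
C4: violates R1
D4: violates R4
E4: legal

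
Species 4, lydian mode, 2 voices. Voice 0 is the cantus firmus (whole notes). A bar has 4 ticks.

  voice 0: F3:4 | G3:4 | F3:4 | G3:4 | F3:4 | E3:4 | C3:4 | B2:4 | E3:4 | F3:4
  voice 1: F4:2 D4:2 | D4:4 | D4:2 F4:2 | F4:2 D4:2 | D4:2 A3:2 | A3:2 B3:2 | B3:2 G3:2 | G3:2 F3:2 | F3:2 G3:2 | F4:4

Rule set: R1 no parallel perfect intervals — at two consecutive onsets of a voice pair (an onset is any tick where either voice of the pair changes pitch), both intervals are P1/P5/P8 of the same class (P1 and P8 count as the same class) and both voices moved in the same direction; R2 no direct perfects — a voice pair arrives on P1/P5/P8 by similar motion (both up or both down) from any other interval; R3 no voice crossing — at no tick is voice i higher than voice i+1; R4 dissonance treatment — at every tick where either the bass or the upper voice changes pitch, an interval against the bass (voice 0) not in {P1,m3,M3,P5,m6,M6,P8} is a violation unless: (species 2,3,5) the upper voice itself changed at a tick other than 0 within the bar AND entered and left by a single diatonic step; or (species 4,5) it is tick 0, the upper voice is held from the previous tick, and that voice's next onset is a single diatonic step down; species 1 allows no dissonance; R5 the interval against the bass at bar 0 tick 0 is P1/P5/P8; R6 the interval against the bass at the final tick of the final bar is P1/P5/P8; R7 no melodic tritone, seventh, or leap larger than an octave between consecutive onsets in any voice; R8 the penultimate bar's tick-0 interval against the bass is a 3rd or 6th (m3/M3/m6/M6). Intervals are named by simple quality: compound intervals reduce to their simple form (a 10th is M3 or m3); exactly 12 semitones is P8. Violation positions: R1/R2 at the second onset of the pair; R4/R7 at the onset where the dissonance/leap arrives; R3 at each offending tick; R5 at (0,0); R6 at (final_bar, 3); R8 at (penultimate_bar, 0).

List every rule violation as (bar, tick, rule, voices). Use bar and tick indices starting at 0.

(3, 0, R4, (0, 1))
(5, 0, R4, (0, 1))
(6, 0, R4, (0, 1))
(7, 2, R4, (0, 1))
(8, 0, R4, (0, 1))
(8, 0, R8, (0, 1))
(9, 0, R2, (0, 1))
(9, 0, R7, (1,))

bar 0: v0=F3 v1=F4 downbeat P8
bar 1: v0=G3 v1=D4 downbeat P5
bar 2: v0=F3 v1=D4 downbeat M6
bar 3: v0=G3 v1=F4 downbeat m7
bar 4: v0=F3 v1=D4 downbeat M6
bar 5: v0=E3 v1=A3 downbeat P4
bar 6: v0=C3 v1=B3 downbeat M7
bar 7: v0=B2 v1=G3 downbeat m6
bar 8: v0=E3 v1=F3 downbeat m2
bar 9: v0=F3 v1=F4 downbeat P8
  -> R4 @ bar 3 tick 0 v(0, 1): G3/F4 m7 untreated
  -> R4 @ bar 5 tick 0 v(0, 1): E3/A3 P4 untreated
  -> R4 @ bar 6 tick 0 v(0, 1): C3/B3 M7 untreated
  -> R4 @ bar 7 tick 2 v(0, 1): B2/F3 TT untreated
  -> R4 @ bar 8 tick 0 v(0, 1): E3/F3 m2 untreated
  -> R8 @ bar 8 tick 0 v(0, 1): penult m2 not 3rd/6th
  -> R2 @ bar 9 tick 0 v(0, 1): E3/G3 m3 -> F3/F4 P8 similar
  -> R7 @ bar 9 tick 0 v(1,): G3->F4 leap 10st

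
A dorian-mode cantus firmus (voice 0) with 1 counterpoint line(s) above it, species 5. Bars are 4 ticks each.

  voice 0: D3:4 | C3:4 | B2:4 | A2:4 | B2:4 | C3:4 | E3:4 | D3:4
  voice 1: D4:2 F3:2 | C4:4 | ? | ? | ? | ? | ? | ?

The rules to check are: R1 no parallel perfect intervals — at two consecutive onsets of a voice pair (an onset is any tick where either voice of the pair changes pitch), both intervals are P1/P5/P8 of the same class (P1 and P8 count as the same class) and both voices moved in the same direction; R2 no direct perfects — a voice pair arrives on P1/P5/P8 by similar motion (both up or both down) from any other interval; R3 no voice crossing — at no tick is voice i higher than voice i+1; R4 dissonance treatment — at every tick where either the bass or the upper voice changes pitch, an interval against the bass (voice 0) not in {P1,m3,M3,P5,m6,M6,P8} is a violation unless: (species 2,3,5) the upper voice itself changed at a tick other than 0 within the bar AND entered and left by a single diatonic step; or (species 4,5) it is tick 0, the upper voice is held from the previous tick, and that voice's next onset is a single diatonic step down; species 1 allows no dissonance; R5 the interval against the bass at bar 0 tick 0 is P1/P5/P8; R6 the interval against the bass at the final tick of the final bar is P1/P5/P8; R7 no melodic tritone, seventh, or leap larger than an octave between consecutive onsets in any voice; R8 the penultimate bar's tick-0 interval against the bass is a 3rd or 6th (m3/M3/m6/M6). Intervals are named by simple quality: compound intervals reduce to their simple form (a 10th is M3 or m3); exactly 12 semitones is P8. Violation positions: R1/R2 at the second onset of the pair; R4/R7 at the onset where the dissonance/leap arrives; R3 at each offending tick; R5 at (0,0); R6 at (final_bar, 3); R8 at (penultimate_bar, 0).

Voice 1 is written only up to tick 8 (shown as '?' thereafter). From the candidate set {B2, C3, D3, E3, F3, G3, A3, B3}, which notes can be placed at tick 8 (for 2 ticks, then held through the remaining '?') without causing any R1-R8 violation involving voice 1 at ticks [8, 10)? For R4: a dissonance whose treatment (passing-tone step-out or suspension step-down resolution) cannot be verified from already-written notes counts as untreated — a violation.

B2: violates R1,R7
C3: violates R4
D3: violates R7
E3: violates R4
F3: violates R4
G3: legal
A3: violates R4
B3: violates R1

{G3}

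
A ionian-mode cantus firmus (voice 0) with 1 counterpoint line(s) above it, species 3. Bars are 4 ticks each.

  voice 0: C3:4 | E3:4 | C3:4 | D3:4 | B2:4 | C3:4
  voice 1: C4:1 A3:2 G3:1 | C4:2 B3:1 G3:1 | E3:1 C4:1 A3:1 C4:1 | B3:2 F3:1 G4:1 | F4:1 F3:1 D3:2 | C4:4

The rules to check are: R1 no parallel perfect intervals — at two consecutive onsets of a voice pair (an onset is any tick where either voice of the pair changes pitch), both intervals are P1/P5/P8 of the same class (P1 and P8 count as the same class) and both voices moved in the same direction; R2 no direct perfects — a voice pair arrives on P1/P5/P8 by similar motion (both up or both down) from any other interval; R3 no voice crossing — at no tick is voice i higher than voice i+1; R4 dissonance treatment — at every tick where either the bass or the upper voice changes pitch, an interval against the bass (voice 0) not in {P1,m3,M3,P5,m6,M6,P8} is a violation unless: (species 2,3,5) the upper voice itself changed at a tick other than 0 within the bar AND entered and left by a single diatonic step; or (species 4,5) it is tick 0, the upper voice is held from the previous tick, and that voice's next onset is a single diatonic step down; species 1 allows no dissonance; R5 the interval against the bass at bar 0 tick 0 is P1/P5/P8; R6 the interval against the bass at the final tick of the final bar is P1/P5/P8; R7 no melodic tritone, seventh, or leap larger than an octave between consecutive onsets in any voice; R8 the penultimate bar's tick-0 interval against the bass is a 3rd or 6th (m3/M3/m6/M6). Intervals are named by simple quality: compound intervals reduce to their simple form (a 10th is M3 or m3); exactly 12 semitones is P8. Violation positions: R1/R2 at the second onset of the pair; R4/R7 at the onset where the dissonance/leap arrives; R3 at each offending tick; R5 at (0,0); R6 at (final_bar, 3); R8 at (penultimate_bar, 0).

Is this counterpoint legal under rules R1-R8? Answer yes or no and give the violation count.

bar 0: v0=C3 v1=C4 (P8)
bar 1: v0=E3 v1=C4 (m6)
bar 2: v0=C3 v1=E3 (M3)
bar 3: v0=D3 v1=B3 (M6)
bar 4: v0=B2 v1=F4 (TT)
bar 5: v0=C3 v1=C4 (P8)
  R7 @ bar3.2: B3->F3 leap 6st
  R4 @ bar3.3: D3/G4 P4 untreated
  R7 @ bar3.3: F3->G4 leap 14st
  R4 @ bar4.0: B2/F4 TT untreated
  R8 @ bar4.0: penult TT not 3rd/6th
  R4 @ bar4.1: B2/F3 TT untreated
  R2 @ bar5.0: B2/D3 m3 -> C3/C4 P8 similar
  R7 @ bar5.0: D3->C4 leap 10st

No (8 violations)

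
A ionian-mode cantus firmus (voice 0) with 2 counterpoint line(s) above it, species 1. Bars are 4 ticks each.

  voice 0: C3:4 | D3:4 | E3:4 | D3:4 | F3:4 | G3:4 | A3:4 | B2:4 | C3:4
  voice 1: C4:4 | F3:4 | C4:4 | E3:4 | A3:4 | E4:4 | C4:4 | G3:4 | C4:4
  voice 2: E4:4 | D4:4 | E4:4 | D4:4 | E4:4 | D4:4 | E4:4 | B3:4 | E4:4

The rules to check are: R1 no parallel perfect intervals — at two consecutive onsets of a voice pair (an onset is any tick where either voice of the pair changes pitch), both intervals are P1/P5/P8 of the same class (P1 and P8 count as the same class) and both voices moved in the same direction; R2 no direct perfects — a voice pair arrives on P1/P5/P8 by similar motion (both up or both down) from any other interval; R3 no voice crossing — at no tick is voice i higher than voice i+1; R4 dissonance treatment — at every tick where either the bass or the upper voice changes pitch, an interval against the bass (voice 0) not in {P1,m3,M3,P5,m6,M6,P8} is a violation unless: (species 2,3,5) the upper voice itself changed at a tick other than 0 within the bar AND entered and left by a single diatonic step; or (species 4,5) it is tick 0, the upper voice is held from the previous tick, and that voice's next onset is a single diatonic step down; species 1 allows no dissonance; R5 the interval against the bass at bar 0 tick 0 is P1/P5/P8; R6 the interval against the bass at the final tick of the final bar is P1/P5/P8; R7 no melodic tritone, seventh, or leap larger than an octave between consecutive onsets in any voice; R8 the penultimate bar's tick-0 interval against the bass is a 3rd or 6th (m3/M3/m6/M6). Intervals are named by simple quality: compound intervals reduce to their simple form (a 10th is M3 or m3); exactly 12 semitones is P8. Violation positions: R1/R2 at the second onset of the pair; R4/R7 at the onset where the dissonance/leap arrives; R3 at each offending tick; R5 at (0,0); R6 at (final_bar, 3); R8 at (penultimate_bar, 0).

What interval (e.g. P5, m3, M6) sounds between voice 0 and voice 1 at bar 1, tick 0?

m3

voice 0=D3 voice 1=F3 -> m3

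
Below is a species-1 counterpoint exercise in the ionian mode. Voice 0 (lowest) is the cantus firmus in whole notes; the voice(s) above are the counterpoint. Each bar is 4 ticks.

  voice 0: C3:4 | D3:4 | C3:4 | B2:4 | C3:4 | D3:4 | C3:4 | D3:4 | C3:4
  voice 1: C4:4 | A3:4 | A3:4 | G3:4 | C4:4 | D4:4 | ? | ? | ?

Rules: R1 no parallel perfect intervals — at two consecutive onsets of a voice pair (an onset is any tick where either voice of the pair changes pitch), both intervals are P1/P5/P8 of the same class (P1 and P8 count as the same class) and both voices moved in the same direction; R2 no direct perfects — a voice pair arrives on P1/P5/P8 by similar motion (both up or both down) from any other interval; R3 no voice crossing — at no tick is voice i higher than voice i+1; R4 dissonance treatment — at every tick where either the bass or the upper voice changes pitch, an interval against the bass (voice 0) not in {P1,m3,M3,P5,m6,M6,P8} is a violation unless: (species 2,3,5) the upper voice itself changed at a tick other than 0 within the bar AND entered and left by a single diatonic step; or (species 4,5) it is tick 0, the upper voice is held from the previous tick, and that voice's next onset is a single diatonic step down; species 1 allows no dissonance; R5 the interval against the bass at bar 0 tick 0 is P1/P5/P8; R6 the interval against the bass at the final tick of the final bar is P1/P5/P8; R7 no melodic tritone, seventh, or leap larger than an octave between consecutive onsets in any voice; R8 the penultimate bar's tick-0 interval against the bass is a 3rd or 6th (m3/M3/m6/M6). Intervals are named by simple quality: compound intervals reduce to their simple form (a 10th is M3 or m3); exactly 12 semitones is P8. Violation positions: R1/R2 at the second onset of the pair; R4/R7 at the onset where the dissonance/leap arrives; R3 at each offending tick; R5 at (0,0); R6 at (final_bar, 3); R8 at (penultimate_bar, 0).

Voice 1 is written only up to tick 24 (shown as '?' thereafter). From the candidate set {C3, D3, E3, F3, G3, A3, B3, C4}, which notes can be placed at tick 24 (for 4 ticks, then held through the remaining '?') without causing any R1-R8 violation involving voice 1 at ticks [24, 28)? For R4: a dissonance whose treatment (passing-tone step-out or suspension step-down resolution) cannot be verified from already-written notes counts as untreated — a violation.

C3: violates R1,R7
D3: violates R4
E3: violates R7
F3: violates R4
G3: violates R2
A3: legal
B3: violates R4
C4: violates R1

{A3}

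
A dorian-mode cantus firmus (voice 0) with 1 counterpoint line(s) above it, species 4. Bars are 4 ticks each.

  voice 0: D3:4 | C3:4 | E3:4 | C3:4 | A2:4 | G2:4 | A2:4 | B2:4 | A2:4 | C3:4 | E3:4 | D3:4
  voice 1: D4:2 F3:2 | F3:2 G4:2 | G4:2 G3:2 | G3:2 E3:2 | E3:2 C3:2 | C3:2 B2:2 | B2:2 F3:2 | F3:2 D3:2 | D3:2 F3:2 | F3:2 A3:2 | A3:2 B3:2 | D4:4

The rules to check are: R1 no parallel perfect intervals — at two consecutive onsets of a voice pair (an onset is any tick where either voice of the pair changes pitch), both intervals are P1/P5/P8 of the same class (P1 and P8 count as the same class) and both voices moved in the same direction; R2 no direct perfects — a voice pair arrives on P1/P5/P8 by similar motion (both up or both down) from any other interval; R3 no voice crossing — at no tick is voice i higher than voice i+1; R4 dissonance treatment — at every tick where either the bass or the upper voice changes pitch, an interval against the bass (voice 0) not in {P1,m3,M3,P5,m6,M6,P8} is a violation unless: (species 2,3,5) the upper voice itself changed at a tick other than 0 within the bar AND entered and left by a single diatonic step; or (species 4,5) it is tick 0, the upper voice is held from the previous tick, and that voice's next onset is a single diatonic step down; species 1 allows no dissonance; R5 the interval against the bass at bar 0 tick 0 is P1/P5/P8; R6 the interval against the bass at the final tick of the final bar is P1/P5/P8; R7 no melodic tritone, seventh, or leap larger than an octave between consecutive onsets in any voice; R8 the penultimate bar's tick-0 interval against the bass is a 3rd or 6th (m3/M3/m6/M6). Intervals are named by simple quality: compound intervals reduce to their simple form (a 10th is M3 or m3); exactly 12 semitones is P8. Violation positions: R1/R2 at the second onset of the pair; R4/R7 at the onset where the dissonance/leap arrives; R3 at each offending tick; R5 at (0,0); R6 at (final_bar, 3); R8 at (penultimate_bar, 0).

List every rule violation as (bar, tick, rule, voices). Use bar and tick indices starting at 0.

(1, 0, R4, (0, 1))
(1, 2, R7, (1,))
(6, 0, R4, (0, 1))
(6, 2, R7, (1,))
(7, 0, R4, (0, 1))
(8, 0, R4, (0, 1))
(9, 0, R4, (0, 1))
(10, 0, R4, (0, 1))
(10, 0, R8, (0, 1))

bar 0: v0=D3 v1=D4 downbeat P8
bar 1: v0=C3 v1=F3 downbeat P4
bar 2: v0=E3 v1=G4 downbeat m3
bar 3: v0=C3 v1=G3 downbeat P5
bar 4: v0=A2 v1=E3 downbeat P5
bar 5: v0=G2 v1=C3 downbeat P4
bar 6: v0=A2 v1=B2 downbeat M2
bar 7: v0=B2 v1=F3 downbeat TT
bar 8: v0=A2 v1=D3 downbeat P4
bar 9: v0=C3 v1=F3 downbeat P4
bar 10: v0=E3 v1=A3 downbeat P4
bar 11: v0=D3 v1=D4 downbeat P8
  -> R4 @ bar 1 tick 0 v(0, 1): C3/F3 P4 untreated
  -> R7 @ bar 1 tick 2 v(1,): F3->G4 leap 14st
  -> R4 @ bar 6 tick 0 v(0, 1): A2/B2 M2 untreated
  -> R7 @ bar 6 tick 2 v(1,): B2->F3 leap 6st
  -> R4 @ bar 7 tick 0 v(0, 1): B2/F3 TT untreated
  -> R4 @ bar 8 tick 0 v(0, 1): A2/D3 P4 untreated
  -> R4 @ bar 9 tick 0 v(0, 1): C3/F3 P4 untreated
  -> R4 @ bar 10 tick 0 v(0, 1): E3/A3 P4 untreated
  -> R8 @ bar 10 tick 0 v(0, 1): penult P4 not 3rd/6th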